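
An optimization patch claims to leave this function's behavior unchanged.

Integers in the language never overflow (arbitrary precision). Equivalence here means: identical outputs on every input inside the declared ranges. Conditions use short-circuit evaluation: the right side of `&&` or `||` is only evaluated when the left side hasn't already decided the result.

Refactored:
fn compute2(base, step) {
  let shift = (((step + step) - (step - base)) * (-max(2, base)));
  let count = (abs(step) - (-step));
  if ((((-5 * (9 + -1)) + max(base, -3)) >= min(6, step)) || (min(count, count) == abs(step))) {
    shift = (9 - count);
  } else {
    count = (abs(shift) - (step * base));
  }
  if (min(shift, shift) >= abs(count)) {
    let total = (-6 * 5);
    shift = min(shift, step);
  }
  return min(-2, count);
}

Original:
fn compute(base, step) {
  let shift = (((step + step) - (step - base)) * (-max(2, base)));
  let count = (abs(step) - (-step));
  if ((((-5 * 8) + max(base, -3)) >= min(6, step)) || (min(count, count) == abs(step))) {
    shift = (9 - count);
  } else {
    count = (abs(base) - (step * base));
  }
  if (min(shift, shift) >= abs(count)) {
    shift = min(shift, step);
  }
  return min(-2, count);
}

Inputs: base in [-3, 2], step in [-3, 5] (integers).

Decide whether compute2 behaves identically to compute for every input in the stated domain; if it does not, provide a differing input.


Try base=-3, step=-3.
compute: shift=12, then count=0, then ((((-5 * 8) + max(base, -3)) >= min(6, step)) || (min(count, count) == abs(step))) is false, then count=-6, then (min(shift, shift) >= abs(count)) is true, then shift=-3, then returns -6
compute2: shift=12, then count=0, then ((((-5 * (9 + -1)) + max(base, -3)) >= min(6, step)) || (min(count, count) == abs(step))) is false, then count=3, then (min(shift, shift) >= abs(count)) is true, then total=-30, then shift=-3, then returns -2
-6 against -2: the behavior changed.
verdict: not equivalent; witness: base=-3, step=-3


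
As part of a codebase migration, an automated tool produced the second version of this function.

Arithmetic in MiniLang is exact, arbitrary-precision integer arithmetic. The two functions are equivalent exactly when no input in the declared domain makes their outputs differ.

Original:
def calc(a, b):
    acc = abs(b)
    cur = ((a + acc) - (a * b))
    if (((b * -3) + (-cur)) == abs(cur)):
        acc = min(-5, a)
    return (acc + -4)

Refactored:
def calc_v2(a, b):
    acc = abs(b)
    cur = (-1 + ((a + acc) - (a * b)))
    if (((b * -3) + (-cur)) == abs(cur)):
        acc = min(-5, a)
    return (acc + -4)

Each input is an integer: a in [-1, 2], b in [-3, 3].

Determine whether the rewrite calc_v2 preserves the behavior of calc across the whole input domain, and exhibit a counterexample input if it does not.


Run the pair on a=1, b=0.
calc: acc = 0; cur = 1; (((b * -3) + (-cur)) == abs(cur)) -> false; return -4
calc_v2: acc = 0; cur = 0; (((b * -3) + (-cur)) == abs(cur)) -> true; acc = -5; return -9
-4 != -9, so the rewrite changes behavior.
verdict: not equivalent; witness: a=1, b=0


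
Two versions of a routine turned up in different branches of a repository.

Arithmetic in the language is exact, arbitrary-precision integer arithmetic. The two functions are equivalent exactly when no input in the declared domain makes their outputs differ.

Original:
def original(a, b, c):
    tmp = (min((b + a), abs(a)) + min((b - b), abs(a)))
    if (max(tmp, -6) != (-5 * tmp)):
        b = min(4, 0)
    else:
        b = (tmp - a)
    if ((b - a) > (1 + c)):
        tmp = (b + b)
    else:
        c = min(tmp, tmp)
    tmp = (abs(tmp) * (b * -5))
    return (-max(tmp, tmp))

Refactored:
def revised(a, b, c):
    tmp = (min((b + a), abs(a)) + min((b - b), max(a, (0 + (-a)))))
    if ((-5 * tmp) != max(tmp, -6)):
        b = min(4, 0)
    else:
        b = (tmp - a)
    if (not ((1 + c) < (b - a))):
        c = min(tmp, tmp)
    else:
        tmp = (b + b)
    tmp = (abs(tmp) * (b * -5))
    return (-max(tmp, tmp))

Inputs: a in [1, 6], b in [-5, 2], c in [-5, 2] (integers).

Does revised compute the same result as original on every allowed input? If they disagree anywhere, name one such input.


Behavior is preserved: although arithmetic usage differs, plus boolean connective usage differs, plus constant usage differs, plus min/max/abs usage differs, plus comparison usage differs, the outputs never diverge.
As a probe, take a=1, b=2, c=-4: original runs tmp = 1; (max(tmp, -6) != (-5 * tmp)) -> true; b = 0; ((b - a) > (1 + c)) -> true; tmp = 0; tmp = 0; return 0; revised runs tmp = 1; ((-5 * tmp) != max(tmp, -6)) -> true; b = 0; (not ((1 + c) < (b - a))) -> false; tmp = 0; tmp = 0; return 0; both end at 0.
Across all 384 domain points the two functions coincide.
verdict: equivalent


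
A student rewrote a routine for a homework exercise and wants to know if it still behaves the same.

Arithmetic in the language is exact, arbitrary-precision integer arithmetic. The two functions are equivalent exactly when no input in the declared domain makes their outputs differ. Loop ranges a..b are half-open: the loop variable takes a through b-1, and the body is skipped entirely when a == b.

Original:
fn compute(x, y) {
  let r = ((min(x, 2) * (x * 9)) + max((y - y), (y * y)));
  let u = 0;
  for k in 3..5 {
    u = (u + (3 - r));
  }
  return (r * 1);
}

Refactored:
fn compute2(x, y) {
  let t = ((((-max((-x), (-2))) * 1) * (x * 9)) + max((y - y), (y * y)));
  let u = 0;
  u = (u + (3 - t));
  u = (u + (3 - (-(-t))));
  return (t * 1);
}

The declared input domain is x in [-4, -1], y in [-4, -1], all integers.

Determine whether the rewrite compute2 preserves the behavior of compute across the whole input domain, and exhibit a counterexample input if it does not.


Changes here: arithmetic usage differs, and min/max/abs usage differs, and constant usage differs, and loop structure differs, and local variable names differ; the full 16-point sweep finds no disagreement.
verdict: equivalent


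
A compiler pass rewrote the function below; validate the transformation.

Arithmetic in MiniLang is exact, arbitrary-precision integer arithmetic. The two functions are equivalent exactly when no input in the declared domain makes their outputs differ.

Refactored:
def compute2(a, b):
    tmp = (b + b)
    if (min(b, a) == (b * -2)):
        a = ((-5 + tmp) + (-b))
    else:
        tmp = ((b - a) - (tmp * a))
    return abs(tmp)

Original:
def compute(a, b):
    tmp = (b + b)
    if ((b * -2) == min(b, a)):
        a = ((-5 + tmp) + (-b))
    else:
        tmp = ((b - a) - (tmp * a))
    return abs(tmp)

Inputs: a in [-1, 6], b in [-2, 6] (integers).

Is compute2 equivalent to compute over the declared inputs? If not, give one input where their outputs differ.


Equivalent — the differences include same computation, different form, yet no declared input distinguishes the two.
One worked example (a=-1, b=4) — compute: tmp = 8; ((b * -2) == min(b, a)) -> false; tmp = 13; return 13; compute2: tmp = 8; (min(b, a) == (b * -2)) -> false; tmp = 13; return 13; agreement on 13.
Every one of the 72 inputs gives matching results.
verdict: equivalent


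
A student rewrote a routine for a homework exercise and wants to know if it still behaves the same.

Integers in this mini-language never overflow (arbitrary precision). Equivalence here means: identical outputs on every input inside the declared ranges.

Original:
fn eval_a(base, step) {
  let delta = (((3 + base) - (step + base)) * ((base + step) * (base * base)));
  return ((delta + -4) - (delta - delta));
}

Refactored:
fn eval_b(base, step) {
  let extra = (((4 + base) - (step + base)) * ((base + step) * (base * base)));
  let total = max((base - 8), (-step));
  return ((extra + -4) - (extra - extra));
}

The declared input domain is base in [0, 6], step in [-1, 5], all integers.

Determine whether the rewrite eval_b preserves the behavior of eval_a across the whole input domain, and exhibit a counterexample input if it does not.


Not equivalent: base=1, step=0 separates them (-1 vs 0).
eval_a: delta = 3; return -1
eval_b: extra = 4; total = 0; return 0
verdict: not equivalent; witness: base=1, step=0


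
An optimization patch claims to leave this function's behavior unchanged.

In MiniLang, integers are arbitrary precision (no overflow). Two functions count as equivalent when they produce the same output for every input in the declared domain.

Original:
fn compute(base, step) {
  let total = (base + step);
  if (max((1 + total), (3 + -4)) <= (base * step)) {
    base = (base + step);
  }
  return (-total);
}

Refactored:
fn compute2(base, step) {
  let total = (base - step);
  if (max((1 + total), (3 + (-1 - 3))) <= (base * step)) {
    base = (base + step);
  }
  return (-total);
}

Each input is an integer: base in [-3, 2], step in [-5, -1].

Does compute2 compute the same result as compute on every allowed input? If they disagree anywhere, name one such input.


Input base=-3, step=-5: 8 from compute versus -2 from compute2.
verdict: not equivalent; witness: base=-3, step=-5


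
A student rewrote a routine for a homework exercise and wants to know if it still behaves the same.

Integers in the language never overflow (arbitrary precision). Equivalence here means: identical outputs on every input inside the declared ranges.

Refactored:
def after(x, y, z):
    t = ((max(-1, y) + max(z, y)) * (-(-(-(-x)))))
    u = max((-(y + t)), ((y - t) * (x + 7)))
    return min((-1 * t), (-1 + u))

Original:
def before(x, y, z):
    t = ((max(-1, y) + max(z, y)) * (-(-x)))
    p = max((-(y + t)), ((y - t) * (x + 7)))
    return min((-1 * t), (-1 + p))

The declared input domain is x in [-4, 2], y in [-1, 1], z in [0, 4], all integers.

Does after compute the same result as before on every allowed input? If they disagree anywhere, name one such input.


Reading the diff, among the changes: local variable names differ.
Tracing x=-4, y=-1, z=3: before: t becomes -8; next p becomes 21; next final value 8 | after: t becomes -8; next u becomes 21; next final value 8 — matching result 8.
Across all 105 domain points the two functions coincide.
verdict: equivalent


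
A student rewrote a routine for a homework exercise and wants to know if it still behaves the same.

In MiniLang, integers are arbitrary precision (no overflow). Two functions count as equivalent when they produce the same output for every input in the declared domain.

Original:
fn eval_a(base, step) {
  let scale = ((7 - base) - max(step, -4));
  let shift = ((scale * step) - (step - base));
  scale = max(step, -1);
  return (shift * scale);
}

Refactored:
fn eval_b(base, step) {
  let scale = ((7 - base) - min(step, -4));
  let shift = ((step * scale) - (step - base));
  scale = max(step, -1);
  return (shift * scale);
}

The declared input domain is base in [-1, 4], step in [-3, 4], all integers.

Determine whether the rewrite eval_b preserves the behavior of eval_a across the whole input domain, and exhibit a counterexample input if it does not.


Try base=-1, step=-3.
eval_a: scale=11, then shift=-31, then scale=-1, then returns 31
eval_b: scale=12, then shift=-34, then scale=-1, then returns 34
31 vs 34 — the two versions disagree here.
verdict: not equivalent; witness: base=-1, step=-3


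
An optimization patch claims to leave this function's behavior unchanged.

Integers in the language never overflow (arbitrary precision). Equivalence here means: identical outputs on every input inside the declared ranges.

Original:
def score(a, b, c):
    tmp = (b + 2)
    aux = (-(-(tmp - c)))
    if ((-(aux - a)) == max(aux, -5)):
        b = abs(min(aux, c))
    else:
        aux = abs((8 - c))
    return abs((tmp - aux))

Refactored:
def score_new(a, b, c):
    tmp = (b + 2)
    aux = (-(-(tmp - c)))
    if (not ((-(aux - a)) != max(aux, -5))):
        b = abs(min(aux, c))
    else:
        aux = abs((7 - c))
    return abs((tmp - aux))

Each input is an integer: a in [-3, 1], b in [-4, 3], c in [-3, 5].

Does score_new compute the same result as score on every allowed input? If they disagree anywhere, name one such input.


Take a=-3, b=-4, c=-3.
score: tmp becomes -2; next aux becomes 1; next ((-(aux - a)) == max(aux, -5)) evaluates to false; next aux becomes 11; next final value 13
score_new: tmp becomes -2; next aux becomes 1; next (not ((-(aux - a)) != max(aux, -5))) evaluates to false; next aux becomes 10; next final value 12
13 against 12: the behavior changed.
verdict: not equivalent; witness: a=-3, b=-4, c=-3


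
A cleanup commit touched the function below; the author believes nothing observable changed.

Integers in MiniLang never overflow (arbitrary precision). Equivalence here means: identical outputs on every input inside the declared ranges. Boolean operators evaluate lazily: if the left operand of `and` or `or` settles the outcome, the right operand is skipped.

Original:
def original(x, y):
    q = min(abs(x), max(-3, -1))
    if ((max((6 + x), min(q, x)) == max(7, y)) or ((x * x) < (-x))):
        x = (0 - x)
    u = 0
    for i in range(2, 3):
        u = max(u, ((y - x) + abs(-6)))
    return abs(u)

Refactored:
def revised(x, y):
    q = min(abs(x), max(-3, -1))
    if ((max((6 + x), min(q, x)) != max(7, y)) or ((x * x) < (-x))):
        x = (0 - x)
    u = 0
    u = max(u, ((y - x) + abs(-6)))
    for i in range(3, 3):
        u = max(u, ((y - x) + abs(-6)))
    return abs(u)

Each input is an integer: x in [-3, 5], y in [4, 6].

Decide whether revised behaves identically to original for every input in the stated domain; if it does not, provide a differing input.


Try x=-3, y=4.
original: q = -1; ((max((6 + x), min(q, x)) == max(7, y)) or ((x * x) < (-x))) -> false; u = 0; [i=2]; u = 13; return 13
revised: q = -1; ((max((6 + x), min(q, x)) != max(7, y)) or ((x * x) < (-x))) -> true; x = 3; u = 0; u = 7; the i loop: no iterations; return 7
13 against 7: the behavior changed.
verdict: not equivalent; witness: x=-3, y=4


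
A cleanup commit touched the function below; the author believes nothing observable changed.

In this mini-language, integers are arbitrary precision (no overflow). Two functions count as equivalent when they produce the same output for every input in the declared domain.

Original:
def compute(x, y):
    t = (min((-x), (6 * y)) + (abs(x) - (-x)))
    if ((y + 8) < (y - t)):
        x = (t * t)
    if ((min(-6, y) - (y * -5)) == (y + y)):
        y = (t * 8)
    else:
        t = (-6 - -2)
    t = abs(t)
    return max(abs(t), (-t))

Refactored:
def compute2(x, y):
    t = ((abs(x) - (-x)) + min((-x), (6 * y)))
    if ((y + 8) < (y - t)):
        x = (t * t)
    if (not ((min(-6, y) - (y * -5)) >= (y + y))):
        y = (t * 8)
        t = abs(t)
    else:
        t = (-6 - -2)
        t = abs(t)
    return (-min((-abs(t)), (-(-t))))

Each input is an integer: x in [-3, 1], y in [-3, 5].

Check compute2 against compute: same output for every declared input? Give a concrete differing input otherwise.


Take x=-3, y=-3.
compute: t=-18, then ((y + 8) < (y - t)) is true, then x=324, then ((min(-6, y) - (y * -5)) == (y + y)) is false, then t=-4, then t=4, then returns 4
compute2: t=-18, then ((y + 8) < (y - t)) is true, then x=324, then (not ((min(-6, y) - (y * -5)) >= (y + y))) is true, then y=-144, then t=18, then returns 18
4 against 18: the behavior changed.
verdict: not equivalent; witness: x=-3, y=-3


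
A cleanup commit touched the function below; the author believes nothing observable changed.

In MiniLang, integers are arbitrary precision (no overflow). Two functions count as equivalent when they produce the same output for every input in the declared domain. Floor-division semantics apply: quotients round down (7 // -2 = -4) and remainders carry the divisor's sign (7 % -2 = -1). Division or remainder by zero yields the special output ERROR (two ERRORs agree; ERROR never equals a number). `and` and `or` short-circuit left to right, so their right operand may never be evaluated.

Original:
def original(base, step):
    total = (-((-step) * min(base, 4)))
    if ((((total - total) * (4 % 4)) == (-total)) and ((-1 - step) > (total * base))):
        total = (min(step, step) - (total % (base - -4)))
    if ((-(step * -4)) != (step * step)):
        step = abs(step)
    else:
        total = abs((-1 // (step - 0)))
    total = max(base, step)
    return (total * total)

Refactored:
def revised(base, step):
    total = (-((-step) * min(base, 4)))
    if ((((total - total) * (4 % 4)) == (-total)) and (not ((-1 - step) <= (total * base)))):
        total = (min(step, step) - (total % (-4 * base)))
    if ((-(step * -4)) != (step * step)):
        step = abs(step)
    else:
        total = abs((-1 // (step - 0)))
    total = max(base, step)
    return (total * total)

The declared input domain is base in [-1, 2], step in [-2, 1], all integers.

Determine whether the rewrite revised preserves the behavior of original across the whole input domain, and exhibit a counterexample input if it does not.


Try base=0, step=-2.
original: total becomes 0; next ((((total - total) * (4 % 4)) == (-total)) and ((-1 - step) > (total * base))) evaluates to true; next total becomes -2; next ((-(step * -4)) != (step * step)) evaluates to true; next step becomes 2; next total becomes 2; next final value 4
revised: total becomes 0; next ((((total - total) * (4 % 4)) == (-total)) and (not ((-1 - step) <= (total * base)))) evaluates to true; next hits division by zero so the output is ERROR
4 against ERROR: the behavior changed.
verdict: not equivalent; witness: base=0, step=-2


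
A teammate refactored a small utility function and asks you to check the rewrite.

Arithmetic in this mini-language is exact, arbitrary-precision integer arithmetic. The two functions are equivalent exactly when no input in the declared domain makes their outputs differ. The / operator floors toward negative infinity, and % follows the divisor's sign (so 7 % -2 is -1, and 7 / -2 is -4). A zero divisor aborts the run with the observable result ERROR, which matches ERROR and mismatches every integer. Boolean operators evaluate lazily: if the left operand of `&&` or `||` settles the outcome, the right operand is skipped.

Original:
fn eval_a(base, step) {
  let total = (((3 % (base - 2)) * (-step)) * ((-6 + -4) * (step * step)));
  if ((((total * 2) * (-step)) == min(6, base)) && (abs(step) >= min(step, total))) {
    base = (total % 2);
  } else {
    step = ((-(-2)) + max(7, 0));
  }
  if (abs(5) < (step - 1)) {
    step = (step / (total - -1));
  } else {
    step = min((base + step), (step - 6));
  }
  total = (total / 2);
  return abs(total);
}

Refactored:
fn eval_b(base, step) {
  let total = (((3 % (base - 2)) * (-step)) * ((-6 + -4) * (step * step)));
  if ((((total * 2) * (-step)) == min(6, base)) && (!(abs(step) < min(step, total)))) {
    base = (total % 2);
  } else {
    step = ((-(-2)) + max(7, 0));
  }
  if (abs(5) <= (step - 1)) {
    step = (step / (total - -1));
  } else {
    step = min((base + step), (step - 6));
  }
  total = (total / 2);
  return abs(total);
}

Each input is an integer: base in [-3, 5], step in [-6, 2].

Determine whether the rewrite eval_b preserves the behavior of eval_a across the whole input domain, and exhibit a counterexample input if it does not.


The edit looks behavioral (`(abs(5) < (step - 1))` became `(abs(5) <= (step - 1))`), but over these ranges it never changes the outcome; all 81 inputs agree.
verdict: equivalent


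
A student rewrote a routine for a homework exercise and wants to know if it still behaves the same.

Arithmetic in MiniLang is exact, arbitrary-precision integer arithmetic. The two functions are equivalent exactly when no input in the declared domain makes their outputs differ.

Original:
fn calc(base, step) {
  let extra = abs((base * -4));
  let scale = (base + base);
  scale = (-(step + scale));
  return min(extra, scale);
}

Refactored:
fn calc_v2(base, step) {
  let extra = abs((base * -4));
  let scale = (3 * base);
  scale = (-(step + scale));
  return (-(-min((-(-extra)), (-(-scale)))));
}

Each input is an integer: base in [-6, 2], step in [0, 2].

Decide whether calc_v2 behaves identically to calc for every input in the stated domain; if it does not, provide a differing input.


Take base=-6, step=0.
calc: extra becomes 24; next scale becomes -12; next scale becomes 12; next final value 12
calc_v2: extra becomes 24; next scale becomes -18; next scale becomes 18; next final value 18
12 and 18 differ, so these are not the same function on this domain.
verdict: not equivalent; witness: base=-6, step=0


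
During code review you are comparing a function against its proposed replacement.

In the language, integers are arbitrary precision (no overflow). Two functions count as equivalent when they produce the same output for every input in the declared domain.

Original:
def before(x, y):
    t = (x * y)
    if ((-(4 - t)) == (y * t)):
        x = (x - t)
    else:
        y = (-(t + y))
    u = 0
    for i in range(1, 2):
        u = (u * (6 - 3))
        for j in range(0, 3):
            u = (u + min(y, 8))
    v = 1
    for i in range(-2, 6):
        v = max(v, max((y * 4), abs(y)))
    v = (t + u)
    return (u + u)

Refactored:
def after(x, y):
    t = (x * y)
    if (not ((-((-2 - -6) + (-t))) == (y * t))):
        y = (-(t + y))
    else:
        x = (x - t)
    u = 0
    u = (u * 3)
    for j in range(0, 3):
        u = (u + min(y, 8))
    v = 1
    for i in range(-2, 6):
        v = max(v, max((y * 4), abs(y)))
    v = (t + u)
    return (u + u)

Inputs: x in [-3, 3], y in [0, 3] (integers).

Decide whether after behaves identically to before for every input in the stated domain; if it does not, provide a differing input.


Side by side, the visible changes include: constant usage differs, plus statement counts differ, plus arithmetic usage differs, plus loop structure differs, plus boolean connective usage differs.
Tracing x=1, y=0: before: t becomes 0; next ((-(4 - t)) == (y * t)) evaluates to false; next y becomes 0; next u becomes 0; next at i=1:; next u becomes 0; next at j=0:; next u becomes 0; next at j=1:; next u becomes 0; next at j=2:; next u becomes 0; next v becomes 1; next at i=-2:; next v becomes 1; next at i=-1:; next v becomes 1; next at i=0:; next v becomes 1; next at i=1:; next v becomes 1; next at i=2:; next v becomes 1; next at i=3:; next v becomes 1; next at i=4:; next v becomes 1; next at i=5:; next v becomes 1; next v becomes 0; next final value 0 | after: t becomes 0; next (not ((-((-2 - -6) + (-t))) == (y * t))) evaluates to true; next y becomes 0; next u becomes 0; next u becomes 0; next at j=0:; next u becomes 0; next at j=1:; next u becomes 0; next at j=2:; next u becomes 0; next v becomes 1; next at i=-2:; next v becomes 1; next at i=-1:; next v becomes 1; next at i=0:; next v becomes 1; next at i=1:; next v becomes 1; next at i=2:; next v becomes 1; next at i=3:; next v becomes 1; next at i=4:; next v becomes 1; next at i=5:; next v becomes 1; next v becomes 0; next final value 0 — matching result 0.
An exhaustive pass over the 28 declared inputs shows identical outputs.
verdict: equivalent


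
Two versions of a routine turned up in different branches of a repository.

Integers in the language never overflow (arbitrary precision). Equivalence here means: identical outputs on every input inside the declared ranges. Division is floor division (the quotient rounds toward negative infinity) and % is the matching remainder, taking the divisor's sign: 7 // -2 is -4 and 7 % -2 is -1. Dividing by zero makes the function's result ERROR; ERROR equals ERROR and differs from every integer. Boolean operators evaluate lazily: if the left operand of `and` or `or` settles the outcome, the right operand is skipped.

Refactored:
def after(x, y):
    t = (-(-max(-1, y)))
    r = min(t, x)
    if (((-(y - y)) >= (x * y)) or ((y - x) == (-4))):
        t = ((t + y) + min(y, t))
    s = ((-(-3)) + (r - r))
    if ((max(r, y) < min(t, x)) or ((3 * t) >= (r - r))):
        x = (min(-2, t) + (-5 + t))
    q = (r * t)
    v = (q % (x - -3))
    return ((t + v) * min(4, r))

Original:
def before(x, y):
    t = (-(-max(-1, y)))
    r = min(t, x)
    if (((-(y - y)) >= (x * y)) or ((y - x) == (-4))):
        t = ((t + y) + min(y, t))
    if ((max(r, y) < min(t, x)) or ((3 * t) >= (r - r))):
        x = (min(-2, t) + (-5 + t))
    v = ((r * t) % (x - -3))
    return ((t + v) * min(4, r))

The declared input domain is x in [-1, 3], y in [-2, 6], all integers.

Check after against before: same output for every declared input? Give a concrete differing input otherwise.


This is a faithful refactor — arithmetic usage differs, and constant usage differs, and local variable names differ, and statement counts differ, but the computed results match everywhere.
Spot check at x=-1, y=2 — before: t becomes 2; next r becomes -1; next (((-(y - y)) >= (x * y)) or ((y - x) == (-4))) evaluates to true; next t becomes 6; next ((max(r, y) < min(t, x)) or ((3 * t) >= (r - r))) evaluates to true; next x becomes -1; next v becomes 0; next final value -6. after: t becomes 2; next r becomes -1; next (((-(y - y)) >= (x * y)) or ((y - x) == (-4))) evaluates to true; next t becomes 6; next s becomes 3; next ((max(r, y) < min(t, x)) or ((3 * t) >= (r - r))) evaluates to true; next x becomes -1; next q becomes -6; next v becomes 0; next final value -6. Both give -6.
Sweeping the whole domain (45 inputs) finds no disagreement.
verdict: equivalent


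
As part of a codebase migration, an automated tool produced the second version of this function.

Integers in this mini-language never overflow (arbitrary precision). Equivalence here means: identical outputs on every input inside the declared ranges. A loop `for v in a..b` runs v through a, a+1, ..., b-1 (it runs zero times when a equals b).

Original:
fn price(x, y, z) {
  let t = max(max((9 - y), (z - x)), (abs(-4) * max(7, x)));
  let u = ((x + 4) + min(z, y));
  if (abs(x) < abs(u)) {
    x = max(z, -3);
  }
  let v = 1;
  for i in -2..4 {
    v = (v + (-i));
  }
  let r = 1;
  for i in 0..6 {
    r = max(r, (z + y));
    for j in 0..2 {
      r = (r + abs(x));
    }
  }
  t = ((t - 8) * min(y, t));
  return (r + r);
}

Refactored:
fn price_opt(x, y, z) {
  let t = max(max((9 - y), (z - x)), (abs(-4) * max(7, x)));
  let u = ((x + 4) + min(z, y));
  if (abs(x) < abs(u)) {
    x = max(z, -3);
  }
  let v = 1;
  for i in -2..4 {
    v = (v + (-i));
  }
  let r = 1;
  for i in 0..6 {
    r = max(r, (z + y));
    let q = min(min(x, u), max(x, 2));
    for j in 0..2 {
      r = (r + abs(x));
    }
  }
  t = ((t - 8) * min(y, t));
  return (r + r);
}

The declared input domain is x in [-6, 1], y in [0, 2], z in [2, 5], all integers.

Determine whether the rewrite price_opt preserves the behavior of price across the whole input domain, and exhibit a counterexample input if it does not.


This is a faithful refactor — constant usage differs; also statement counts differ; also local variable names differ; also min/max/abs usage differs, but the computed results match everywhere.
As a probe, take x=0, y=0, z=2: price runs t becomes 28; next u becomes 4; next (abs(x) < abs(u)) evaluates to true; next x becomes 2; next v becomes 1; next at i=-2:; next v becomes 3; next at i=-1:; next v becomes 4; next at i=0:; next v becomes 4; next at i=1:; next v becomes 3; next at i=2:; next v becomes 1; next at i=3:; next v becomes -2; next r becomes 1; next at i=0:; next r becomes 2; next at j=0:; next r becomes 4; next at j=1:; next r becomes 6; next at i=1:; next r becomes 6; next at j=0:; next r becomes 8; next at j=1:; next r becomes 10; next at i=2:; next r becomes 10; next at j=0:; next r becomes 12; next at j=1:; next r becomes 14; next at i=3:; next r becomes 14; next at j=0:; next r becomes 16; next at j=1:; next r becomes 18; next at i=4:; next r becomes 18; next at j=0:; next r becomes 20; next at j=1:; next r becomes 22; next at i=5:; next r becomes 22; next at j=0:; next r becomes 24; next at j=1:; next r becomes 26; next t becomes 0; next final value 52; price_opt runs t becomes 28; next u becomes 4; next (abs(x) < abs(u)) evaluates to true; next x becomes 2; next v becomes 1; next at i=-2:; next v becomes 3; next at i=-1:; next v becomes 4; next at i=0:; next v becomes 4; next at i=1:; next v becomes 3; next at i=2:; next v becomes 1; next at i=3:; next v becomes -2; next r becomes 1; next at i=0:; next r becomes 2; next q becomes 2; next at j=0:; next r becomes 4; next at j=1:; next r becomes 6; next at i=1:; next r becomes 6; next q becomes 2; next at j=0:; next r becomes 8; next at j=1:; next r becomes 10; next at i=2:; next r becomes 10; next q becomes 2; next at j=0:; next r becomes 12; next at j=1:; next r becomes 14; next at i=3:; next r becomes 14; next q becomes 2; next at j=0:; next r becomes 16; next at j=1:; next r becomes 18; next at i=4:; next r becomes 18; next q becomes 2; next at j=0:; next r becomes 20; next at j=1:; next r becomes 22; next at i=5:; next r becomes 22; next q becomes 2; next at j=0:; next r becomes 24; next at j=1:; next r becomes 26; next t becomes 0; next final value 52; both end at 52.
An exhaustive pass over the 96 declared inputs shows identical outputs.
verdict: equivalent


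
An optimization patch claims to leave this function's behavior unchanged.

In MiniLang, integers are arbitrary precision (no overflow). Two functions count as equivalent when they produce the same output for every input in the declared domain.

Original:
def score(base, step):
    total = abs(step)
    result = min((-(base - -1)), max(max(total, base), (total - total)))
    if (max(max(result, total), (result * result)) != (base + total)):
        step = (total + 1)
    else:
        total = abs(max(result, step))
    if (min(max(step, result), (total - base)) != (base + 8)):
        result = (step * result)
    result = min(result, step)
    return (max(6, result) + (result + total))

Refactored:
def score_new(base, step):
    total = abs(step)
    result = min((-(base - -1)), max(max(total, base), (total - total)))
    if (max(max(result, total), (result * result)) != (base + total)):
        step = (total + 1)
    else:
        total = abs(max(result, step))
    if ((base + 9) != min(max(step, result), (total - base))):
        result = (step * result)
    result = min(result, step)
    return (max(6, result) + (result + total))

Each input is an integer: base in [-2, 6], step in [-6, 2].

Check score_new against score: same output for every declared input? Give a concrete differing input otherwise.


There is a counterexample at base=-2, step=-6: 20 on one side, 13 on the other.
score: total = 6; result = 1; (max(max(result, total), (result * result)) != (base + total)) -> true; step = 7; (min(max(step, result), (total - base)) != (base + 8)) -> true; result = 7; result = 7; return 20
score_new: total = 6; result = 1; (max(max(result, total), (result * result)) != (base + total)) -> true; step = 7; ((base + 9) != min(max(step, result), (total - base))) -> false; result = 1; return 13
verdict: not equivalent; witness: base=-2, step=-6


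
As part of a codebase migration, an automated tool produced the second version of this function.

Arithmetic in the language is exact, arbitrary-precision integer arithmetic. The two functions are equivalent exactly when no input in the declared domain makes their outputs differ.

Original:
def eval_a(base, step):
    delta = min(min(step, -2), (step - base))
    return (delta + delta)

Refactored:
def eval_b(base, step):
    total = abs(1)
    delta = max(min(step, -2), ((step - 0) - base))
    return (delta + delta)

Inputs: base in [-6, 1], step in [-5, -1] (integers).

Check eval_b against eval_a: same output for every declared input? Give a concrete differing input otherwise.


The rewrite breaks on base=-6, step=-5, where the results are -10 and 2.
eval_a: delta=-5, then returns -10
eval_b: total=1, then delta=1, then returns 2
verdict: not equivalent; witness: base=-6, step=-5


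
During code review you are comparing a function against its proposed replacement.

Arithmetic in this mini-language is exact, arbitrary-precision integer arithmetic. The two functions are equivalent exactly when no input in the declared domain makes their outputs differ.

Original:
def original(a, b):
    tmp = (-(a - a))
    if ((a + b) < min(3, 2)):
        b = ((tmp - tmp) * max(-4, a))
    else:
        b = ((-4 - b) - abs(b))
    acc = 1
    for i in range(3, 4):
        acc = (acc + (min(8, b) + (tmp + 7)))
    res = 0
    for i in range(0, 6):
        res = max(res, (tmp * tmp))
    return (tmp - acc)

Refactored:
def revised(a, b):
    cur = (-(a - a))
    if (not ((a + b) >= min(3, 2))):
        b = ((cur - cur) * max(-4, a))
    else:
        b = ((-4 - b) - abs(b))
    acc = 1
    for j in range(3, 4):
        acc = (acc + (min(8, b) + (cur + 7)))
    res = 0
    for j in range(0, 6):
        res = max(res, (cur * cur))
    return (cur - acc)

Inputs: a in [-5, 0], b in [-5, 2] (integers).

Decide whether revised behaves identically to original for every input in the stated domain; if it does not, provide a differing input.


Differences: local variable names differ, boolean connective usage differs, comparison usage differs — yet all 48 inputs agree.
verdict: equivalent


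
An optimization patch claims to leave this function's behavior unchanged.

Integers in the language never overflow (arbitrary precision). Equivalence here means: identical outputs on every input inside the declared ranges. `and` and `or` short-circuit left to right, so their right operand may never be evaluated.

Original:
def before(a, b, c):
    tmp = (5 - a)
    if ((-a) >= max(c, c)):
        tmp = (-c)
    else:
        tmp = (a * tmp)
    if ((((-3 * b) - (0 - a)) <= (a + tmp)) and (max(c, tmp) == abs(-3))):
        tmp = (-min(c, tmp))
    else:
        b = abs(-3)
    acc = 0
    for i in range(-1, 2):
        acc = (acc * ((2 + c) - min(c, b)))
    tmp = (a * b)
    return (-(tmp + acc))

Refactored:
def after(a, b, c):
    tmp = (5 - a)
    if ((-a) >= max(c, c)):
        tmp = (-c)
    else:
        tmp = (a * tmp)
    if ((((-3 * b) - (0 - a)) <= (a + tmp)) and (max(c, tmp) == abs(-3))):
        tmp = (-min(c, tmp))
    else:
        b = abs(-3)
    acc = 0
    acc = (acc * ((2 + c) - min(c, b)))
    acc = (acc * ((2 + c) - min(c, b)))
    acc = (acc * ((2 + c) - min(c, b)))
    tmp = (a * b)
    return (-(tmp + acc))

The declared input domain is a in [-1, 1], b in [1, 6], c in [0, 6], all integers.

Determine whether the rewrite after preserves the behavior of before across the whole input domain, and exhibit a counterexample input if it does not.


The two are interchangeable: min/max/abs usage differs; also constant usage differs; also arithmetic usage differs; also local variable names differ; also statement counts differ; also loop structure differs, and every declared input agrees.
One worked example (a=0, b=1, c=6) — before: tmp becomes 5; next ((-a) >= max(c, c)) evaluates to false; next tmp becomes 0; next ((((-3 * b) - (0 - a)) <= (a + tmp)) and (max(c, tmp) == abs(-3))) evaluates to false; next b becomes 3; next acc becomes 0; next at i=-1:; next acc becomes 0; next at i=0:; next acc becomes 0; next at i=1:; next acc becomes 0; next tmp becomes 0; next final value 0; after: tmp becomes 5; next ((-a) >= max(c, c)) evaluates to false; next tmp becomes 0; next ((((-3 * b) - (0 - a)) <= (a + tmp)) and (max(c, tmp) == abs(-3))) evaluates to false; next b becomes 3; next acc becomes 0; next acc becomes 0; next acc becomes 0; next acc becomes 0; next tmp becomes 0; next final value 0; agreement on 0.
Sweeping the whole domain (126 inputs) finds no disagreement.
verdict: equivalent


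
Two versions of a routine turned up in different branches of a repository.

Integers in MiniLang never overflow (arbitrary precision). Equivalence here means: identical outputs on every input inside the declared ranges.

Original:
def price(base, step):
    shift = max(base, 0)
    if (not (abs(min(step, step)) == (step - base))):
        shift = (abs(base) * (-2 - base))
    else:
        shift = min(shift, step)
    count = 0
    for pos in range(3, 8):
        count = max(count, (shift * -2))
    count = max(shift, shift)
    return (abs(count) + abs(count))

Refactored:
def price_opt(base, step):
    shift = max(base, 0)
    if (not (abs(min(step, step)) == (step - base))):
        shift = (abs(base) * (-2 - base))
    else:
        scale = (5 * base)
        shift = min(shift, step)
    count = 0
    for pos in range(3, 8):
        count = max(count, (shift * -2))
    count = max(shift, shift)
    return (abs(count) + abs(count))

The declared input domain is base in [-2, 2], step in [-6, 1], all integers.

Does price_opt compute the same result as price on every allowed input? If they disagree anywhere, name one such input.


Equivalent — the differences include constant usage differs; also statement counts differ; also arithmetic usage differs; also local variable names differ, yet no declared input distinguishes the two.
Spot check at base=1, step=-6 — price: shift = 1; (not (abs(min(step, step)) == (step - base))) -> true; shift = -3; count = 0; [pos=3]; count = 6; [pos=4]; count = 6; [pos=5]; count = 6; [pos=6]; count = 6; [pos=7]; count = 6; count = -3; return 6. price_opt: shift = 1; (not (abs(min(step, step)) == (step - base))) -> true; shift = -3; count = 0; [pos=3]; count = 6; [pos=4]; count = 6; [pos=5]; count = 6; [pos=6]; count = 6; [pos=7]; count = 6; count = -3; return 6. Both give 6.
Sweeping the whole domain (40 inputs) finds no disagreement.
verdict: equivalent


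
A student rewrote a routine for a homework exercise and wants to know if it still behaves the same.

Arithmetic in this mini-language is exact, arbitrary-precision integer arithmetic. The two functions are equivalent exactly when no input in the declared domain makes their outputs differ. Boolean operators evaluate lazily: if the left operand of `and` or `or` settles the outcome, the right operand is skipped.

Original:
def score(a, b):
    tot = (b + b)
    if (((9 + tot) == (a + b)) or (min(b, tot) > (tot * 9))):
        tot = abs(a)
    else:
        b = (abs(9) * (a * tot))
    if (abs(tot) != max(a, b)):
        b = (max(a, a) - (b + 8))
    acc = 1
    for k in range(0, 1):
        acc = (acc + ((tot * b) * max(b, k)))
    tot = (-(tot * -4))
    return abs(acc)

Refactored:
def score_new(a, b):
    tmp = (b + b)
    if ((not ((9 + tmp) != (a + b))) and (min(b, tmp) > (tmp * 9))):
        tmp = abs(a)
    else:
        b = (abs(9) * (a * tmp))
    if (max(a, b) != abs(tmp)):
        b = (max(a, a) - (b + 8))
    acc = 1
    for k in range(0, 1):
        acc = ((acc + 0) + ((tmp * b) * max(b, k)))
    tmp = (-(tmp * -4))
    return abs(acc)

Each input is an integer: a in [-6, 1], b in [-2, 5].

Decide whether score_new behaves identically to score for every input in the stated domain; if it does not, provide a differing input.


The rewrite breaks on a=1, b=-2, where the results are 1 and 3363.
score: tot := -4 | (((9 + tot) == (a + b)) or (min(b, tot) > (tot * 9))): true | tot := 1 | (abs(tot) != max(a, b)): false | acc := 1 | iter k=0: | acc := 1 | tot := 4 | result 1
score_new: tmp := -4 | ((not ((9 + tmp) != (a + b))) and (min(b, tmp) > (tmp * 9))): false | b := -36 | (max(a, b) != abs(tmp)): true | b := 29 | acc := 1 | iter k=0: | acc := -3363 | tmp := -16 | result 3363
verdict: not equivalent; witness: a=1, b=-2


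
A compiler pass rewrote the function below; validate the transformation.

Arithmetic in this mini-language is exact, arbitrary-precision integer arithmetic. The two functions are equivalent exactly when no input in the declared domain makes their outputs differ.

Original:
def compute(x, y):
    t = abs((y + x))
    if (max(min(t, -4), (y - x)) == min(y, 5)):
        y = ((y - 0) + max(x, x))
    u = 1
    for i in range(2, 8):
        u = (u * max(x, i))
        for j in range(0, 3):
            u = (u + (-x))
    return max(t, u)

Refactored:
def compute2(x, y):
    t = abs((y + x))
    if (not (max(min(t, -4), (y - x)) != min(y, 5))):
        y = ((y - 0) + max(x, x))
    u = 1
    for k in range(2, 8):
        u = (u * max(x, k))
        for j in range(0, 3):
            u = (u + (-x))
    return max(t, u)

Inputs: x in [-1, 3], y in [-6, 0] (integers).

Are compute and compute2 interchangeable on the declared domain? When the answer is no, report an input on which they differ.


Equivalent — the differences include comparison usage differs, plus local variable names differ, plus boolean connective usage differs, yet no declared input distinguishes the two.
As a probe, take x=0, y=-5: compute runs t becomes 5; next (max(min(t, -4), (y - x)) == min(y, 5)) evaluates to false; next u becomes 1; next at i=2:; next u becomes 2; next at j=0:; next u becomes 2; next at j=1:; next u becomes 2; next at j=2:; next u becomes 2; next at i=3:; next u becomes 6; next at j=0:; next u becomes 6; next at j=1:; next u becomes 6; next at j=2:; next u becomes 6; next at i=4:; next u becomes 24; next at j=0:; next u becomes 24; next at j=1:; next u becomes 24; next at j=2:; next u becomes 24; next at i=5:; next u becomes 120; next at j=0:; next u becomes 120; next at j=1:; next u becomes 120; next at j=2:; next u becomes 120; next at i=6:; next u becomes 720; next at j=0:; next u becomes 720; next at j=1:; next u becomes 720; next at j=2:; next u becomes 720; next at i=7:; next u becomes 5040; next at j=0:; next u becomes 5040; next at j=1:; next u becomes 5040; next at j=2:; next u becomes 5040; next final value 5040; compute2 runs t becomes 5; next (not (max(min(t, -4), (y - x)) != min(y, 5))) evaluates to false; next u becomes 1; next at k=2:; next u becomes 2; next at j=0:; next u becomes 2; next at j=1:; next u becomes 2; next at j=2:; next u becomes 2; next at k=3:; next u becomes 6; next at j=0:; next u becomes 6; next at j=1:; next u becomes 6; next at j=2:; next u becomes 6; next at k=4:; next u becomes 24; next at j=0:; next u becomes 24; next at j=1:; next u becomes 24; next at j=2:; next u becomes 24; next at k=5:; next u becomes 120; next at j=0:; next u becomes 120; next at j=1:; next u becomes 120; next at j=2:; next u becomes 120; next at k=6:; next u becomes 720; next at j=0:; next u becomes 720; next at j=1:; next u becomes 720; next at j=2:; next u becomes 720; next at k=7:; next u becomes 5040; next at j=0:; next u becomes 5040; next at j=1:; next u becomes 5040; next at j=2:; next u becomes 5040; next final value 5040; both end at 5040.
Sweeping the whole domain (35 inputs) finds no disagreement.
verdict: equivalent
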